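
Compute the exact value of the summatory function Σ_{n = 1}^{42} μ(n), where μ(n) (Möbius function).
Σ_{n ≤ 42} μ(n) = -2

Compute μ(n) for each 1 ≤ n ≤ 42: μ(1) = 1, μ(2) = -1, μ(3) = -1, μ(4) = 0, μ(5) = -1, μ(6) = 1, μ(7) = -1, μ(8) = 0, μ(9) = 0, μ(10) = 1, μ(11) = -1, μ(12) = 0, μ(13) = -1, μ(14) = 1, μ(15) = 1, μ(16) = 0, μ(17) = -1, μ(18) = 0, μ(19) = -1, μ(20) = 0, μ(21) = 1, μ(22) = 1, μ(23) = -1, μ(24) = 0, μ(25) = 0, μ(26) = 1, μ(27) = 0, μ(28) = 0, μ(29) = -1, μ(30) = -1, μ(31) = -1, μ(32) = 0, μ(33) = 1, μ(34) = 1, μ(35) = 1, μ(36) = 0, μ(37) = -1, μ(38) = 1, μ(39) = 1, μ(40) = 0, μ(41) = -1, μ(42) = -1. Summing all 42 values: -2. (Mertens function M(x) = Σ_{n ≤ x} μ(n); on average M(x) should be small (PNT ⟺ M(x) = o(x)).)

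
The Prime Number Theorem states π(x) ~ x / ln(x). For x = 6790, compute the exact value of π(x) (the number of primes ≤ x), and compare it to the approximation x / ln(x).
π(6790) = 873;  x/ln(x) ≈ 769.56;  relative error ≈ 11.85%.

Directly count primes up to 6790: π(6790) = 873. The PNT approximation gives 6790/ln(6790) ≈ 6790/8.82321 ≈ 769.56. Relative error (π(x) − x/ln(x)) / π(x) ≈ 11.85%; the approximation is known to undercount slightly (Li(x) is a better estimate).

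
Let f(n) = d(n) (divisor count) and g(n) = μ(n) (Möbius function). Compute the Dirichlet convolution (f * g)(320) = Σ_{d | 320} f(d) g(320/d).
(d * μ)(320) = 1

Divisors of 320: [1, 2, 4, 5, 8, 10, 16, 20, 32, 40, 64, 80, 160, 320]. For each d | 320:
  d = 1: d(1) · μ(320/1) = 1 · 0 = 0
  d = 2: d(2) · μ(320/2) = 2 · 0 = 0
  d = 4: d(4) · μ(320/4) = 3 · 0 = 0
  d = 5: d(5) · μ(320/5) = 2 · 0 = 0
  d = 8: d(8) · μ(320/8) = 4 · 0 = 0
  d = 10: d(10) · μ(320/10) = 4 · 0 = 0
  d = 16: d(16) · μ(320/16) = 5 · 0 = 0
  d = 20: d(20) · μ(320/20) = 6 · 0 = 0
  d = 32: d(32) · μ(320/32) = 6 · 1 = 6
  d = 40: d(40) · μ(320/40) = 8 · 0 = 0
  d = 64: d(64) · μ(320/64) = 7 · -1 = -7
  d = 80: d(80) · μ(320/80) = 10 · 0 = 0
  d = 160: d(160) · μ(320/160) = 12 · -1 = -12
  d = 320: d(320) · μ(320/320) = 14 · 1 = 14
Summing: (d * μ)(320) = 0 + 0 + 0 + 0 + 0 + 0 + 0 + 0 + 6 + 0 + -7 + 0 + -12 + 14 = 1.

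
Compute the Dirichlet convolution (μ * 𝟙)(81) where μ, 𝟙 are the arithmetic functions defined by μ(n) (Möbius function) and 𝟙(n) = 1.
(μ * 𝟙)(81) = 0

Divisors of 81: [1, 3, 9, 27, 81]. For each d | 81:
  d = 1: μ(1) · 𝟙(81/1) = 1 · 1 = 1
  d = 3: μ(3) · 𝟙(81/3) = -1 · 1 = -1
  d = 9: μ(9) · 𝟙(81/9) = 0 · 1 = 0
  d = 27: μ(27) · 𝟙(81/27) = 0 · 1 = 0
  d = 81: μ(81) · 𝟙(81/81) = 0 · 1 = 0
Summing: (μ * 𝟙)(81) = 1 + -1 + 0 + 0 + 0 = 0.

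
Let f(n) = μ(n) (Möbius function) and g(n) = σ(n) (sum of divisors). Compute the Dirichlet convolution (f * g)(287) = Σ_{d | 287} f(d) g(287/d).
(μ * σ)(287) = 287

Divisors of 287: [1, 7, 41, 287]. For each d | 287:
  d = 1: μ(1) · σ(287/1) = 1 · 336 = 336
  d = 7: μ(7) · σ(287/7) = -1 · 42 = -42
  d = 41: μ(41) · σ(287/41) = -1 · 8 = -8
  d = 287: μ(287) · σ(287/287) = 1 · 1 = 1
Summing: (μ * σ)(287) = 336 + -42 + -8 + 1 = 287.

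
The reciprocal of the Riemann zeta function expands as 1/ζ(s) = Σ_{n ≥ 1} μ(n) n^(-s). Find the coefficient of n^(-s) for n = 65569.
μ(65569) = 1

Factor n = 65569 = 7 · 17 · 19 · 29. μ(n) = 0 if any exponent ≥ 2 (not squarefree); otherwise μ(n) = (−1)^{ω(n)} where ω(n) is the number of distinct prime factors. Applying: μ(65569) = 1.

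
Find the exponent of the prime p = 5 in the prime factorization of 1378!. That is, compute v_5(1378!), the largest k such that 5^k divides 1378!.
v_5(1378!) = 343

Legendre's formula: v_p(n!) = Σ_{k ≥ 1} ⌊n / p^k⌋. For p = 5, n = 1378, the terms are:
  ⌊1378/5^1⌋ = ⌊1378/5⌋ = 275
  ⌊1378/5^2⌋ = ⌊1378/25⌋ = 55
  ⌊1378/5^3⌋ = ⌊1378/125⌋ = 11
  ⌊1378/5^4⌋ = ⌊1378/625⌋ = 2
(the next term ⌊1378/5^5⌋ = 0, terminating the sum). Summing: v_5(1378!) = 275 + 55 + 11 + 2 = 343.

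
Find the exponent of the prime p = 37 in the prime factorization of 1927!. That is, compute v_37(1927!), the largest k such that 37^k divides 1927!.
v_37(1927!) = 53

Legendre's formula: v_p(n!) = Σ_{k ≥ 1} ⌊n / p^k⌋. For p = 37, n = 1927, the terms are:
  ⌊1927/37^1⌋ = ⌊1927/37⌋ = 52
  ⌊1927/37^2⌋ = ⌊1927/1369⌋ = 1
(the next term ⌊1927/37^3⌋ = 0, terminating the sum). Summing: v_37(1927!) = 52 + 1 = 53.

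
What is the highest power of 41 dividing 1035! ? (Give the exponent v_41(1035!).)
v_41(1035!) = 25

Legendre's formula: v_p(n!) = Σ_{k ≥ 1} ⌊n / p^k⌋. For p = 41, n = 1035, the terms are:
  ⌊1035/41^1⌋ = ⌊1035/41⌋ = 25
(the next term ⌊1035/41^2⌋ = 0, terminating the sum). Summing: v_41(1035!) = 25 = 25.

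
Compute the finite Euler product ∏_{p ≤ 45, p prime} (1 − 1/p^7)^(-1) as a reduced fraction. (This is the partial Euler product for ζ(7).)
∏ = 45646702807467713699372033067809267220048714619200580949120845685181752370766160993819090186875/45268741527906747399557358241617585589782139439825822687873840391576296184501153303048882388992

The primes p ≤ 45 are [2, 3, 5, 7, 11, 13, 17, 19, 23, 29, 31, 37, 41, 43]. For each prime, (1 − 1/p^7)^(-1) = p^7 / (p^7 − 1). The product is (1 − 1/2^7)^(-1), (1 − 1/3^7)^(-1), (1 − 1/5^7)^(-1), (1 − 1/7^7)^(-1), (1 − 1/11^7)^(-1), (1 − 1/13^7)^(-1), (1 − 1/17^7)^(-1), (1 − 1/19^7)^(-1), (1 − 1/23^7)^(-1), (1 − 1/29^7)^(-1), (1 − 1/31^7)^(-1), (1 − 1/37^7)^(-1), (1 − 1/41^7)^(-1), (1 − 1/43^7)^(-1) = ∏ p^7 / (p^7 − 1) = 45646702807467713699372033067809267220048714619200580949120845685181752370766160993819090186875/45268741527906747399557358241617585589782139439825822687873840391576296184501153303048882388992.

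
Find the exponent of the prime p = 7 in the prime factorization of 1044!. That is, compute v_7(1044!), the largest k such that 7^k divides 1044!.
v_7(1044!) = 173

Legendre's formula: v_p(n!) = Σ_{k ≥ 1} ⌊n / p^k⌋. For p = 7, n = 1044, the terms are:
  ⌊1044/7^1⌋ = ⌊1044/7⌋ = 149
  ⌊1044/7^2⌋ = ⌊1044/49⌋ = 21
  ⌊1044/7^3⌋ = ⌊1044/343⌋ = 3
(the next term ⌊1044/7^4⌋ = 0, terminating the sum). Summing: v_7(1044!) = 149 + 21 + 3 = 173.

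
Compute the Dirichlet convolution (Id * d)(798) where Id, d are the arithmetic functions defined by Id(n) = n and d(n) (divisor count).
(Id * d)(798) = 3780

Divisors of 798: [1, 2, 3, 6, 7, 14, 19, 21, 38, 42, 57, 114, 133, 266, 399, 798]. For each d | 798:
  d = 1: Id(1) · d(798/1) = 1 · 16 = 16
  d = 2: Id(2) · d(798/2) = 2 · 8 = 16
  d = 3: Id(3) · d(798/3) = 3 · 8 = 24
  d = 6: Id(6) · d(798/6) = 6 · 4 = 24
  d = 7: Id(7) · d(798/7) = 7 · 8 = 56
  d = 14: Id(14) · d(798/14) = 14 · 4 = 56
  d = 19: Id(19) · d(798/19) = 19 · 8 = 152
  d = 21: Id(21) · d(798/21) = 21 · 4 = 84
  d = 38: Id(38) · d(798/38) = 38 · 4 = 152
  d = 42: Id(42) · d(798/42) = 42 · 2 = 84
  d = 57: Id(57) · d(798/57) = 57 · 4 = 228
  d = 114: Id(114) · d(798/114) = 114 · 2 = 228
  d = 133: Id(133) · d(798/133) = 133 · 4 = 532
  d = 266: Id(266) · d(798/266) = 266 · 2 = 532
  d = 399: Id(399) · d(798/399) = 399 · 2 = 798
  d = 798: Id(798) · d(798/798) = 798 · 1 = 798
Summing: (Id * d)(798) = 16 + 16 + 24 + 24 + 56 + 56 + 152 + 84 + 152 + 84 + 228 + 228 + 532 + 532 + 798 + 798 = 3780.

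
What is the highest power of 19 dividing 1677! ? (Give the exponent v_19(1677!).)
v_19(1677!) = 92

Legendre's formula: v_p(n!) = Σ_{k ≥ 1} ⌊n / p^k⌋. For p = 19, n = 1677, the terms are:
  ⌊1677/19^1⌋ = ⌊1677/19⌋ = 88
  ⌊1677/19^2⌋ = ⌊1677/361⌋ = 4
(the next term ⌊1677/19^3⌋ = 0, terminating the sum). Summing: v_19(1677!) = 88 + 4 = 92.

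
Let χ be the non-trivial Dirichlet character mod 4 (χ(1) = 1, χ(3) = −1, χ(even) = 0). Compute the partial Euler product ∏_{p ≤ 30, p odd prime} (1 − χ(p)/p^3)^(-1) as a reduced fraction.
∏ = 332738560088645051275/343395528292159193088

The odd primes p ≤ 30 are [3, 5, 7, 11, 13, 17, 19, 23, 29]. For each, χ(p) = 1 if p ≡ 1 mod 4, χ(p) = −1 if p ≡ 3 mod 4. Taking (1 − χ(p)/p^3)^(-1) = p^3/(p^3 − χ(p)): (1 − (-1)/3^3)^(-1) · (1 − (1)/5^3)^(-1) · (1 − (-1)/7^3)^(-1) · (1 − (-1)/11^3)^(-1) · (1 − (1)/13^3)^(-1) · (1 − (1)/17^3)^(-1) · (1 − (-1)/19^3)^(-1) · (1 − (-1)/23^3)^(-1) · (1 − (1)/29^3)^(-1) = 332738560088645051275/343395528292159193088.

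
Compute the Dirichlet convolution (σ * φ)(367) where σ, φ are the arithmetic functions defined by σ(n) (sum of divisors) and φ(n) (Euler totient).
(σ * φ)(367) = 734

Divisors of 367: [1, 367]. For each d | 367:
  d = 1: σ(1) · φ(367/1) = 1 · 366 = 366
  d = 367: σ(367) · φ(367/367) = 368 · 1 = 368
Summing: (σ * φ)(367) = 366 + 368 = 734.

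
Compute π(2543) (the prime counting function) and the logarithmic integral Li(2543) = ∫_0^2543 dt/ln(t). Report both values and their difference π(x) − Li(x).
π(2543) = 372;  Li(2543) ≈ 385.10;  π(x) − Li(x) ≈ -13.10.

Direct count of primes ≤ 2543 gives π(2543) = 372. Numerical evaluation of the logarithmic integral gives Li(2543) ≈ 385.10. The difference π(x) − Li(x) ≈ -13.10 is typically negative for small/moderate x (Li(x) overestimates), though Littlewood's theorem shows this sign changes infinitely often.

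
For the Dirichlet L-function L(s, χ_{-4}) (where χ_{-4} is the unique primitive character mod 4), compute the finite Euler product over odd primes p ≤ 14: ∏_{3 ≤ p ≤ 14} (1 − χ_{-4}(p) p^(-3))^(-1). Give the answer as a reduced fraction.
∏ = 17910767875/18484721664

The odd primes p ≤ 14 are [3, 5, 7, 11, 13]. For each, χ(p) = 1 if p ≡ 1 mod 4, χ(p) = −1 if p ≡ 3 mod 4. Taking (1 − χ(p)/p^3)^(-1) = p^3/(p^3 − χ(p)): (1 − (-1)/3^3)^(-1) · (1 − (1)/5^3)^(-1) · (1 − (-1)/7^3)^(-1) · (1 − (-1)/11^3)^(-1) · (1 − (1)/13^3)^(-1) = 17910767875/18484721664.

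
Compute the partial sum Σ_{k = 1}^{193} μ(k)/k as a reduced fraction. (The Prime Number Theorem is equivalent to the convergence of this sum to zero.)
Σ μ(k)/k = -108331500605437710950785418534567110833343304074627982892699160353081840668/5235852010307657411589875040665398779019326387416343637163262528826681857165

Values of μ(k) for 1 ≤ k ≤ 193: μ(1) = 1, μ(2) = -1, μ(3) = -1, μ(5) = -1, μ(6) = 1, μ(7) = -1, μ(10) = 1, μ(11) = -1, μ(13) = -1, μ(14) = 1, μ(15) = 1, μ(17) = -1, μ(19) = -1, μ(21) = 1, μ(22) = 1, μ(23) = -1, μ(26) = 1, μ(29) = -1, μ(30) = -1, μ(31) = -1, μ(33) = 1, μ(34) = 1, μ(35) = 1, μ(37) = -1, μ(38) = 1, μ(39) = 1, μ(41) = -1, μ(42) = -1, μ(43) = -1, μ(46) = 1, μ(47) = -1, μ(51) = 1, μ(53) = -1, μ(55) = 1, μ(57) = 1, μ(58) = 1, μ(59) = -1, μ(61) = -1, μ(62) = 1, μ(65) = 1, μ(66) = -1, μ(67) = -1, μ(69) = 1, μ(70) = -1, μ(71) = -1, μ(73) = -1, μ(74) = 1, μ(77) = 1, μ(78) = -1, μ(79) = -1, μ(82) = 1, μ(83) = -1, μ(85) = 1, μ(86) = 1, μ(87) = 1, μ(89) = -1, μ(91) = 1, μ(93) = 1, μ(94) = 1, μ(95) = 1, μ(97) = -1, μ(101) = -1, μ(102) = -1, μ(103) = -1, μ(105) = -1, μ(106) = 1, μ(107) = -1, μ(109) = -1, μ(110) = -1, μ(111) = 1, μ(113) = -1, μ(114) = -1, μ(115) = 1, μ(118) = 1, μ(119) = 1, μ(122) = 1, μ(123) = 1, μ(127) = -1, μ(129) = 1, μ(130) = -1, μ(131) = -1, μ(133) = 1, μ(134) = 1, μ(137) = -1, μ(138) = -1, μ(139) = -1, μ(141) = 1, μ(142) = 1, μ(143) = 1, μ(145) = 1, μ(146) = 1, μ(149) = -1, μ(151) = -1, μ(154) = -1, μ(155) = 1, μ(157) = -1, μ(158) = 1, μ(159) = 1, μ(161) = 1, μ(163) = -1, μ(165) = -1, μ(166) = 1, μ(167) = -1, μ(170) = -1, μ(173) = -1, μ(174) = -1, μ(177) = 1, μ(178) = 1, μ(179) = -1, μ(181) = -1, μ(182) = -1, μ(183) = 1, μ(185) = 1, μ(186) = -1, μ(187) = 1, μ(190) = -1, μ(191) = -1, μ(193) = -1, with μ = 0 on non-squarefree integers. Summing μ(k)/k for k where μ(k) ≠ 0 gives -108331500605437710950785418534567110833343304074627982892699160353081840668/5235852010307657411589875040665398779019326387416343637163262528826681857165 ≈ -0.0207. (PNT ⟺ this sum → 0 as n → ∞.)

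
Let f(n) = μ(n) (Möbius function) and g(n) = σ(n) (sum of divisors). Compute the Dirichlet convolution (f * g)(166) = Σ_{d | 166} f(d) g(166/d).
(μ * σ)(166) = 166

Divisors of 166: [1, 2, 83, 166]. For each d | 166:
  d = 1: μ(1) · σ(166/1) = 1 · 252 = 252
  d = 2: μ(2) · σ(166/2) = -1 · 84 = -84
  d = 83: μ(83) · σ(166/83) = -1 · 3 = -3
  d = 166: μ(166) · σ(166/166) = 1 · 1 = 1
Summing: (μ * σ)(166) = 252 + -84 + -3 + 1 = 166.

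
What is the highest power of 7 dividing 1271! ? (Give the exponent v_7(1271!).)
v_7(1271!) = 209

Legendre's formula: v_p(n!) = Σ_{k ≥ 1} ⌊n / p^k⌋. For p = 7, n = 1271, the terms are:
  ⌊1271/7^1⌋ = ⌊1271/7⌋ = 181
  ⌊1271/7^2⌋ = ⌊1271/49⌋ = 25
  ⌊1271/7^3⌋ = ⌊1271/343⌋ = 3
(the next term ⌊1271/7^4⌋ = 0, terminating the sum). Summing: v_7(1271!) = 181 + 25 + 3 = 209.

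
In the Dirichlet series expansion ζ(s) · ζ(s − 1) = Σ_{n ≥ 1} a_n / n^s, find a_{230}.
σ(230) = 432

In the product (Σ m^0/m^s)(Σ k / k^s) = Σ (Σ_{d | n} d) / n^s, the coefficient of 1/n^s is σ(n) = Σ_{d | n} d. For n = 230, divisors are [1, 2, 5, 10, 23, 46, 115, 230]; summing: σ(230) = 432.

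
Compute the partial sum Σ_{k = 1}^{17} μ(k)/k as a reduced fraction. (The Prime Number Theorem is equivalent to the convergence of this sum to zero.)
Σ μ(k)/k = 163/85085

Values of μ(k) for 1 ≤ k ≤ 17: μ(1) = 1, μ(2) = -1, μ(3) = -1, μ(5) = -1, μ(6) = 1, μ(7) = -1, μ(10) = 1, μ(11) = -1, μ(13) = -1, μ(14) = 1, μ(15) = 1, μ(17) = -1, with μ = 0 on non-squarefree integers. Summing μ(k)/k for k where μ(k) ≠ 0 gives 163/85085 ≈ 0.0019. (PNT ⟺ this sum → 0 as n → ∞.)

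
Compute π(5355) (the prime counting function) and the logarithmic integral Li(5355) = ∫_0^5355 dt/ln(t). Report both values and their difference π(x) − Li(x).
π(5355) = 708;  Li(5355) ≈ 725.79;  π(x) − Li(x) ≈ -17.79.

Direct count of primes ≤ 5355 gives π(5355) = 708. Numerical evaluation of the logarithmic integral gives Li(5355) ≈ 725.79. The difference π(x) − Li(x) ≈ -17.79 is typically negative for small/moderate x (Li(x) overestimates), though Littlewood's theorem shows this sign changes infinitely often.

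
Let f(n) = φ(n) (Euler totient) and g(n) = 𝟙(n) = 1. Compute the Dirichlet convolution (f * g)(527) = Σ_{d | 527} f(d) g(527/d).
(φ * 𝟙)(527) = 527

Divisors of 527: [1, 17, 31, 527]. For each d | 527:
  d = 1: φ(1) · 𝟙(527/1) = 1 · 1 = 1
  d = 17: φ(17) · 𝟙(527/17) = 16 · 1 = 16
  d = 31: φ(31) · 𝟙(527/31) = 30 · 1 = 30
  d = 527: φ(527) · 𝟙(527/527) = 480 · 1 = 480
Summing: (φ * 𝟙)(527) = 1 + 16 + 30 + 480 = 527.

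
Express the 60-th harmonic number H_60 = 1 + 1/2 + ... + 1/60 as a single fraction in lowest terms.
H_60 = 15117092380124150817026911/3230237388259077233637600

Direct summation: H_60 = 1 + 1/2 + ... + 1/60. The least common denominator is lcm(1, ..., 60) = 9690712164777231700912800; over this denominator the numerator is 9690712164777231700912800 + 4845356082388615850456400 + 3230237388259077233637600 + 2422678041194307925228200 + 1938142432955446340182560 + 1615118694129538616818800 + 1384387452111033100130400 + 1211339020597153962614100 + 1076745796086359077879200 + 969071216477723170091280 + 880973833161566518264800 + 807559347064769308409400 + 745439397290556284685600 + 692193726055516550065200 + 646047477651815446727520 + 605669510298576981307050 + 570041892045719511818400 + 538372898043179538939600 + 510037482356696405311200 + 484535608238861585045640 + 461462484037011033376800 + 440486916580783259132400 + 421335311512053552213600 + 403779673532384654204700 + 387628486591089268036512 + 372719698645278142342800 + 358915265362119692626400 + 346096863027758275032600 + 334162488440594196583200 + 323023738825907723363760 + 312603618218620377448800 + 302834755149288490653525 + 293657944387188839421600 + 285020946022859755909200 + 276877490422206620026080 + 269186449021589769469800 + 261911139588573829754400 + 255018741178348202655600 + 248479799096852094895200 + 242267804119430792522820 + 236358833287249553680800 + 230731242018505516688400 + 225365399180865853509600 + 220243458290391629566200 + 215349159217271815575840 + 210667655756026776106800 + 206185365208026206402400 + 201889836766192327102350 + 197769636015861871447200 + 193814243295544634018256 + 190013964015239837272800 + 186359849322639071171400 + 182843625750513805677600 + 179457632681059846313200 + 176194766632313303652960 + 173048431513879137516300 + 170012494118898801770400 + 167081244220297098291600 + 164249358725037825439200 + 161511869412953861681880 = 45351277140372452451080733, so H_60 = 45351277140372452451080733/9690712164777231700912800; reducing by gcd(45351277140372452451080733, 9690712164777231700912800) = 3 gives 15117092380124150817026911/3230237388259077233637600 ≈ 4.67987. (The PNT-adjacent estimate ln(60) + γ ≈ 4.67156 matches within O(1/n).)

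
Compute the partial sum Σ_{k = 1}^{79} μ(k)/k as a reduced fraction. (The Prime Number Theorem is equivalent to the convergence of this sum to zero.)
Σ μ(k)/k = -5419230422019661121772083237/214509651156044860526605636942

Values of μ(k) for 1 ≤ k ≤ 79: μ(1) = 1, μ(2) = -1, μ(3) = -1, μ(5) = -1, μ(6) = 1, μ(7) = -1, μ(10) = 1, μ(11) = -1, μ(13) = -1, μ(14) = 1, μ(15) = 1, μ(17) = -1, μ(19) = -1, μ(21) = 1, μ(22) = 1, μ(23) = -1, μ(26) = 1, μ(29) = -1, μ(30) = -1, μ(31) = -1, μ(33) = 1, μ(34) = 1, μ(35) = 1, μ(37) = -1, μ(38) = 1, μ(39) = 1, μ(41) = -1, μ(42) = -1, μ(43) = -1, μ(46) = 1, μ(47) = -1, μ(51) = 1, μ(53) = -1, μ(55) = 1, μ(57) = 1, μ(58) = 1, μ(59) = -1, μ(61) = -1, μ(62) = 1, μ(65) = 1, μ(66) = -1, μ(67) = -1, μ(69) = 1, μ(70) = -1, μ(71) = -1, μ(73) = -1, μ(74) = 1, μ(77) = 1, μ(78) = -1, μ(79) = -1, with μ = 0 on non-squarefree integers. Summing μ(k)/k for k where μ(k) ≠ 0 gives -5419230422019661121772083237/214509651156044860526605636942 ≈ -0.0253. (PNT ⟺ this sum → 0 as n → ∞.)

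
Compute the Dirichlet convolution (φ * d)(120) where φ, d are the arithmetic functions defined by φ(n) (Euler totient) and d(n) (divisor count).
(φ * d)(120) = 360

Divisors of 120: [1, 2, 3, 4, 5, 6, 8, 10, 12, 15, 20, 24, 30, 40, 60, 120]. For each d | 120:
  d = 1: φ(1) · d(120/1) = 1 · 16 = 16
  d = 2: φ(2) · d(120/2) = 1 · 12 = 12
  d = 3: φ(3) · d(120/3) = 2 · 8 = 16
  d = 4: φ(4) · d(120/4) = 2 · 8 = 16
  d = 5: φ(5) · d(120/5) = 4 · 8 = 32
  d = 6: φ(6) · d(120/6) = 2 · 6 = 12
  d = 8: φ(8) · d(120/8) = 4 · 4 = 16
  d = 10: φ(10) · d(120/10) = 4 · 6 = 24
  d = 12: φ(12) · d(120/12) = 4 · 4 = 16
  d = 15: φ(15) · d(120/15) = 8 · 4 = 32
  d = 20: φ(20) · d(120/20) = 8 · 4 = 32
  d = 24: φ(24) · d(120/24) = 8 · 2 = 16
  d = 30: φ(30) · d(120/30) = 8 · 3 = 24
  d = 40: φ(40) · d(120/40) = 16 · 2 = 32
  d = 60: φ(60) · d(120/60) = 16 · 2 = 32
  d = 120: φ(120) · d(120/120) = 32 · 1 = 32
Summing: (φ * d)(120) = 16 + 12 + 16 + 16 + 32 + 12 + 16 + 24 + 16 + 32 + 32 + 16 + 24 + 32 + 32 + 32 = 360.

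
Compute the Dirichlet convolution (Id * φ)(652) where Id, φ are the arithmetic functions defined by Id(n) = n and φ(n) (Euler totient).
(Id * φ)(652) = 2600

Divisors of 652: [1, 2, 4, 163, 326, 652]. For each d | 652:
  d = 1: Id(1) · φ(652/1) = 1 · 324 = 324
  d = 2: Id(2) · φ(652/2) = 2 · 162 = 324
  d = 4: Id(4) · φ(652/4) = 4 · 162 = 648
  d = 163: Id(163) · φ(652/163) = 163 · 2 = 326
  d = 326: Id(326) · φ(652/326) = 326 · 1 = 326
  d = 652: Id(652) · φ(652/652) = 652 · 1 = 652
Summing: (Id * φ)(652) = 324 + 324 + 648 + 326 + 326 + 652 = 2600.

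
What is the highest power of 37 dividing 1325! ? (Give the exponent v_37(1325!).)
v_37(1325!) = 35

Legendre's formula: v_p(n!) = Σ_{k ≥ 1} ⌊n / p^k⌋. For p = 37, n = 1325, the terms are:
  ⌊1325/37^1⌋ = ⌊1325/37⌋ = 35
(the next term ⌊1325/37^2⌋ = 0, terminating the sum). Summing: v_37(1325!) = 35 = 35.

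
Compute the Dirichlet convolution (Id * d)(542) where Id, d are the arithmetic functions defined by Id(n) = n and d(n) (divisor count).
(Id * d)(542) = 1092

Divisors of 542: [1, 2, 271, 542]. For each d | 542:
  d = 1: Id(1) · d(542/1) = 1 · 4 = 4
  d = 2: Id(2) · d(542/2) = 2 · 2 = 4
  d = 271: Id(271) · d(542/271) = 271 · 2 = 542
  d = 542: Id(542) · d(542/542) = 542 · 1 = 542
Summing: (Id * d)(542) = 4 + 4 + 542 + 542 = 1092.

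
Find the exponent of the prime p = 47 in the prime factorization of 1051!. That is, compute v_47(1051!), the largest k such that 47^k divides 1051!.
v_47(1051!) = 22

Legendre's formula: v_p(n!) = Σ_{k ≥ 1} ⌊n / p^k⌋. For p = 47, n = 1051, the terms are:
  ⌊1051/47^1⌋ = ⌊1051/47⌋ = 22
(the next term ⌊1051/47^2⌋ = 0, terminating the sum). Summing: v_47(1051!) = 22 = 22.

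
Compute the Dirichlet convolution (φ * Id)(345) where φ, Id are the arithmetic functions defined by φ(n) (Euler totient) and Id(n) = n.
(φ * Id)(345) = 2025

Divisors of 345: [1, 3, 5, 15, 23, 69, 115, 345]. For each d | 345:
  d = 1: φ(1) · Id(345/1) = 1 · 345 = 345
  d = 3: φ(3) · Id(345/3) = 2 · 115 = 230
  d = 5: φ(5) · Id(345/5) = 4 · 69 = 276
  d = 15: φ(15) · Id(345/15) = 8 · 23 = 184
  d = 23: φ(23) · Id(345/23) = 22 · 15 = 330
  d = 69: φ(69) · Id(345/69) = 44 · 5 = 220
  d = 115: φ(115) · Id(345/115) = 88 · 3 = 264
  d = 345: φ(345) · Id(345/345) = 176 · 1 = 176
Summing: (φ * Id)(345) = 345 + 230 + 276 + 184 + 330 + 220 + 264 + 176 = 2025.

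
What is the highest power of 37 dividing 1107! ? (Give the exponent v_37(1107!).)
v_37(1107!) = 29

Legendre's formula: v_p(n!) = Σ_{k ≥ 1} ⌊n / p^k⌋. For p = 37, n = 1107, the terms are:
  ⌊1107/37^1⌋ = ⌊1107/37⌋ = 29
(the next term ⌊1107/37^2⌋ = 0, terminating the sum). Summing: v_37(1107!) = 29 = 29.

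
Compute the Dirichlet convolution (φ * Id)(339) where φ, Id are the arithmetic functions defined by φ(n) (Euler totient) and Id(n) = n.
(φ * Id)(339) = 1125

Divisors of 339: [1, 3, 113, 339]. For each d | 339:
  d = 1: φ(1) · Id(339/1) = 1 · 339 = 339
  d = 3: φ(3) · Id(339/3) = 2 · 113 = 226
  d = 113: φ(113) · Id(339/113) = 112 · 3 = 336
  d = 339: φ(339) · Id(339/339) = 224 · 1 = 224
Summing: (φ * Id)(339) = 339 + 226 + 336 + 224 = 1125.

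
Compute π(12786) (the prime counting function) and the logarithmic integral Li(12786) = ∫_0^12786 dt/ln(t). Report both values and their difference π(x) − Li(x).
π(12786) = 1524;  Li(12786) ≈ 1544.50;  π(x) − Li(x) ≈ -20.50.

Direct count of primes ≤ 12786 gives π(12786) = 1524. Numerical evaluation of the logarithmic integral gives Li(12786) ≈ 1544.50. The difference π(x) − Li(x) ≈ -20.50 is typically negative for small/moderate x (Li(x) overestimates), though Littlewood's theorem shows this sign changes infinitely often.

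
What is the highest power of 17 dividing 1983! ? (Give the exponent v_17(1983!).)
v_17(1983!) = 122

Legendre's formula: v_p(n!) = Σ_{k ≥ 1} ⌊n / p^k⌋. For p = 17, n = 1983, the terms are:
  ⌊1983/17^1⌋ = ⌊1983/17⌋ = 116
  ⌊1983/17^2⌋ = ⌊1983/289⌋ = 6
(the next term ⌊1983/17^3⌋ = 0, terminating the sum). Summing: v_17(1983!) = 116 + 6 = 122.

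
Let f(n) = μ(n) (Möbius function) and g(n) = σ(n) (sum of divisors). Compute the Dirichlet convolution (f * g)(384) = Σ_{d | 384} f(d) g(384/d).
(μ * σ)(384) = 384

Divisors of 384: [1, 2, 3, 4, 6, 8, 12, 16, 24, 32, 48, 64, 96, 128, 192, 384]. For each d | 384:
  d = 1: μ(1) · σ(384/1) = 1 · 1020 = 1020
  d = 2: μ(2) · σ(384/2) = -1 · 508 = -508
  d = 3: μ(3) · σ(384/3) = -1 · 255 = -255
  d = 4: μ(4) · σ(384/4) = 0 · 252 = 0
  d = 6: μ(6) · σ(384/6) = 1 · 127 = 127
  d = 8: μ(8) · σ(384/8) = 0 · 124 = 0
  d = 12: μ(12) · σ(384/12) = 0 · 63 = 0
  d = 16: μ(16) · σ(384/16) = 0 · 60 = 0
  d = 24: μ(24) · σ(384/24) = 0 · 31 = 0
  d = 32: μ(32) · σ(384/32) = 0 · 28 = 0
  d = 48: μ(48) · σ(384/48) = 0 · 15 = 0
  d = 64: μ(64) · σ(384/64) = 0 · 12 = 0
  d = 96: μ(96) · σ(384/96) = 0 · 7 = 0
  d = 128: μ(128) · σ(384/128) = 0 · 4 = 0
  d = 192: μ(192) · σ(384/192) = 0 · 3 = 0
  d = 384: μ(384) · σ(384/384) = 0 · 1 = 0
Summing: (μ * σ)(384) = 1020 + -508 + -255 + 0 + 127 + 0 + 0 + 0 + 0 + 0 + 0 + 0 + 0 + 0 + 0 + 0 = 384.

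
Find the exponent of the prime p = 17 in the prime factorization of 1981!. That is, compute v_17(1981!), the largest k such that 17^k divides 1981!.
v_17(1981!) = 122

Legendre's formula: v_p(n!) = Σ_{k ≥ 1} ⌊n / p^k⌋. For p = 17, n = 1981, the terms are:
  ⌊1981/17^1⌋ = ⌊1981/17⌋ = 116
  ⌊1981/17^2⌋ = ⌊1981/289⌋ = 6
(the next term ⌊1981/17^3⌋ = 0, terminating the sum). Summing: v_17(1981!) = 116 + 6 = 122.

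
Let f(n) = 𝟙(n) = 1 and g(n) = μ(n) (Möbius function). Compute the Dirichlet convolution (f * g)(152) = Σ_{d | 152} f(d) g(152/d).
(𝟙 * μ)(152) = 0

Divisors of 152: [1, 2, 4, 8, 19, 38, 76, 152]. For each d | 152:
  d = 1: 𝟙(1) · μ(152/1) = 1 · 0 = 0
  d = 2: 𝟙(2) · μ(152/2) = 1 · 0 = 0
  d = 4: 𝟙(4) · μ(152/4) = 1 · 1 = 1
  d = 8: 𝟙(8) · μ(152/8) = 1 · -1 = -1
  d = 19: 𝟙(19) · μ(152/19) = 1 · 0 = 0
  d = 38: 𝟙(38) · μ(152/38) = 1 · 0 = 0
  d = 76: 𝟙(76) · μ(152/76) = 1 · -1 = -1
  d = 152: 𝟙(152) · μ(152/152) = 1 · 1 = 1
Summing: (𝟙 * μ)(152) = 0 + 0 + 1 + -1 + 0 + 0 + -1 + 1 = 0.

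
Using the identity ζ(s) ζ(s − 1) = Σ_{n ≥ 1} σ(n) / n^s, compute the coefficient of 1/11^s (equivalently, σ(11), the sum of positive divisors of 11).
σ(11) = 12

In the product (Σ m^0/m^s)(Σ k / k^s) = Σ (Σ_{d | n} d) / n^s, the coefficient of 1/n^s is σ(n) = Σ_{d | n} d. For n = 11, divisors are [1, 11]; summing: σ(11) = 12.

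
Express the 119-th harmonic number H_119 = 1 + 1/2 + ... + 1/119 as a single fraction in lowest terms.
H_119 = 93164933029543732588289222815367988877515840444049/17379782769567790172972927968296006432665936992320

Direct summation: H_119 = 1 + 1/2 + ... + 1/119. The least common denominator is lcm(1, ..., 119) = 955888052326228459513511038256280353796626534577600; over this denominator the numerator is 955888052326228459513511038256280353796626534577600 + 477944026163114229756755519128140176898313267288800 + 318629350775409486504503679418760117932208844859200 + 238972013081557114878377759564070088449156633644400 + 191177610465245691902702207651256070759325306915520 + 159314675387704743252251839709380058966104422429600 + 136555436046604065644787291179468621970946647796800 + 119486006540778557439188879782035044224578316822200 + 106209783591803162168167893139586705977402948286400 + 95588805232622845951351103825628035379662653457760 + 86898913847838950864864639841480032163329684961600 + 79657337693852371626125919854690029483052211214800 + 73529850178940650731808541404329257984355887275200 + 68277718023302032822393645589734310985473323898400 + 63725870155081897300900735883752023586441768971840 + 59743003270389278719594439891017522112289158411100 + 56228708960366379971383002250369432576272149092800 + 53104891795901581084083946569793352988701474143200 + 50309897490854129448079528329277913357717186030400 + 47794402616311422975675551912814017689831326728880 + 45518478682201355214929097059822873990315549265600 + 43449456923919475432432319920740016081664842480800 + 41560350101140367804935262532881754512896805851200 + 39828668846926185813062959927345014741526105607400 + 38235522093049138380540441530251214151865061383104 + 36764925089470325365904270702164628992177943637600 + 35403261197267720722722631046528901992467649428800 + 34138859011651016411196822794867155492736661949200 + 32961656976766498603914173732975184613676777054400 + 31862935077540948650450367941876011793220884485920 + 30835098462136401919790678653428398509568597889600 + 29871501635194639359797219945508761056144579205550 + 28966304615946316954954879947160010721109894987200 + 28114354480183189985691501125184716288136074546400 + 27311087209320813128957458235893724394189329559360 + 26552445897950790542041973284896676494350737071600 + 25834812225033201608473271304223793345854771204800 + 25154948745427064724039764164638956678858593015200 + 24509950059646883577269513801443085994785295758400 + 23897201308155711487837775956407008844915663364440 + 23314342739664108768622220445275130580405525233600 + 22759239341100677607464548529911436995157774632800 + 22229954705261126965430489261773961716200617083200 + 21724728461959737716216159960370008040832421240400 + 21241956718360632433633578627917341195480589657280 + 20780175050570183902467631266440877256448402925600 + 20338043666515499138585341239495326676523968820800 + 19914334423463092906531479963672507370763052803700 + 19507919435229152234969613025638374567278092542400 + 19117761046524569190270220765125607075932530691552 + 18742902986788793323794334083456477525424049697600 + 18382462544735162682952135351082314496088971818800 + 18035623628796763387047378080307176486728802539200 + 17701630598633860361361315523264450996233824714400 + 17379782769567790172972927968296006432665936992320 + 17069429505825508205598411397433577746368330974600 + 16769965830284709816026509443092637785905728676800 + 16480828488383249301957086866487592306838388527200 + 16201492412308956940906966750106446674519093806400 + 15931467538770474325225183970938005896610442242960 + 15670295939774237041205098987807874652403713681600 + 15417549231068200959895339326714199254784298944800 + 15172826227400451738309699019940957996771849755200 + 14935750817597319679898609972754380528072289602775 + 14705970035788130146361708280865851596871177455040 + 14483152307973158477477439973580005360554947493600 + 14266985855615350141992702063526572444725769172800 + 14057177240091594992845750562592358144068037273200 + 13853450033713455934978420844293918170965601950400 + 13655543604660406564478729117946862197094664779680 + 13463212004594767035401563919102540194318683585600 + 13276222948975395271020986642448338247175368535800 + 13094356881181211774157685455565484298583925131200 + 12917406112516600804236635652111896672927385602400 + 12745174031016379460180147176750404717288353794368 + 12577474372713532362019882082319478339429296507600 + 12414130549691278694980662834497147451904240708800 + 12254975029823441788634756900721542997392647879200 + 12099848763623145057133051117168105744261095374400 + 11948600654077855743918887978203504422457831682220 + 11801087065755906907574210348842967330822549809600 + 11657171369832054384311110222637565290202762616800 + 11516723522002752524259169135617835587911163067200 + 11379619670550338803732274264955718497578887316400 + 11245741792073275994276600450073886515254429818560 + 11114977352630563482715244630886980858100308541600 + 10987218992255499534638057910991728204558925684800 + 10862364230979868858108079980185004020416210620200 + 10740315194676724264196753238834610716816028478400 + 10620978359180316216816789313958670597740294828640 + 10504264311277235818829791629189893997765126753600 + 10390087525285091951233815633220438628224201462800 + 10278366154045467306596892884476132836522865963200 + 10169021833257749569292670619747663338261984410400 + 10061979498170825889615905665855582671543437206080 + 9957167211731546453265739981836253685381526401850 + 9854516003363179994984649878930725296872438500800 + 9753959717614576117484806512819187283639046271200 + 9655434871982105651651626649053336907036631662400 + 9558880523262284595135110382562803537966265345776 + 9464238141843846133797138992636439146501252817600 + 9371451493394396661897167041728238762712024848800 + 9280466527439111257412728526760003434918704219200 + 9191231272367581341476067675541157248044485909400 + 9103695736440271042985819411964574798063109853120 + 9017811814398381693523689040153588243364401269600 + 8933533199310546350593561105198881811183425556800 + 8850815299316930180680657761632225498116912357200 + 8769615158956224399206523286754865631161711326400 + 8689891384783895086486463984148003216332968496160 + 8611604075011067202824423768074597781951590401600 + 8534714752912754102799205698716788873184165487300 + 8459186303771933270031071135011330564571916235200 + 8384982915142354908013254721546318892952864338400 + 8312070020228073560987052506576350902579361170240 + 8240414244191624650978543433243796153419194263600 + 8169983353215627859089837933814361998261765252800 + 8100746206154478470453483375053223337259546903200 + 8032672708623768567340428892909918939467449870400 = 5124071316624905292355907254845239388263371224422695, so H_119 = 5124071316624905292355907254845239388263371224422695/955888052326228459513511038256280353796626534577600; reducing by gcd(5124071316624905292355907254845239388263371224422695, 955888052326228459513511038256280353796626534577600) = 55 gives 93164933029543732588289222815367988877515840444049/17379782769567790172972927968296006432665936992320 ≈ 5.36053. (The PNT-adjacent estimate ln(119) + γ ≈ 5.35634 matches within O(1/n).)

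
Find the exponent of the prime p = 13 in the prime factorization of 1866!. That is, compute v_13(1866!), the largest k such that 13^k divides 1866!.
v_13(1866!) = 154

Legendre's formula: v_p(n!) = Σ_{k ≥ 1} ⌊n / p^k⌋. For p = 13, n = 1866, the terms are:
  ⌊1866/13^1⌋ = ⌊1866/13⌋ = 143
  ⌊1866/13^2⌋ = ⌊1866/169⌋ = 11
(the next term ⌊1866/13^3⌋ = 0, terminating the sum). Summing: v_13(1866!) = 143 + 11 = 154.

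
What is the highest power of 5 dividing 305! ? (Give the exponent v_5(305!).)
v_5(305!) = 75

Legendre's formula: v_p(n!) = Σ_{k ≥ 1} ⌊n / p^k⌋. For p = 5, n = 305, the terms are:
  ⌊305/5^1⌋ = ⌊305/5⌋ = 61
  ⌊305/5^2⌋ = ⌊305/25⌋ = 12
  ⌊305/5^3⌋ = ⌊305/125⌋ = 2
(the next term ⌊305/5^4⌋ = 0, terminating the sum). Summing: v_5(305!) = 61 + 12 + 2 = 75.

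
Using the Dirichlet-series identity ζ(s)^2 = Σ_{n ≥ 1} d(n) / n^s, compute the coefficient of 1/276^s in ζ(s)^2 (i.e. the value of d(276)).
d(276) = 12

ζ(s)^2 = (Σ 1/m^s)(Σ 1/k^s). The coefficient of 1/n^s in the product is the number of ordered pairs (m, k) with mk = n, which equals d(n). For n = 276, divisors are [1, 2, 3, 4, 6, 12, 23, 46, 69, 92, 138, 276], so d(276) = 12.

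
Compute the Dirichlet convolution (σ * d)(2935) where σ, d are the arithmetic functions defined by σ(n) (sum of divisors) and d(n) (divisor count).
(σ * d)(2935) = 4720

Divisors of 2935: [1, 5, 587, 2935]. For each d | 2935:
  d = 1: σ(1) · d(2935/1) = 1 · 4 = 4
  d = 5: σ(5) · d(2935/5) = 6 · 2 = 12
  d = 587: σ(587) · d(2935/587) = 588 · 2 = 1176
  d = 2935: σ(2935) · d(2935/2935) = 3528 · 1 = 3528
Summing: (σ * d)(2935) = 4 + 12 + 1176 + 3528 = 4720.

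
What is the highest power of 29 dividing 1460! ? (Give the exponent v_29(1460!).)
v_29(1460!) = 51

Legendre's formula: v_p(n!) = Σ_{k ≥ 1} ⌊n / p^k⌋. For p = 29, n = 1460, the terms are:
  ⌊1460/29^1⌋ = ⌊1460/29⌋ = 50
  ⌊1460/29^2⌋ = ⌊1460/841⌋ = 1
(the next term ⌊1460/29^3⌋ = 0, terminating the sum). Summing: v_29(1460!) = 50 + 1 = 51.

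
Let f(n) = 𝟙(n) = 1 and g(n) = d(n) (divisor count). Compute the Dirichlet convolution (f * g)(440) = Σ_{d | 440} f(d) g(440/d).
(𝟙 * d)(440) = 90

Divisors of 440: [1, 2, 4, 5, 8, 10, 11, 20, 22, 40, 44, 55, 88, 110, 220, 440]. For each d | 440:
  d = 1: 𝟙(1) · d(440/1) = 1 · 16 = 16
  d = 2: 𝟙(2) · d(440/2) = 1 · 12 = 12
  d = 4: 𝟙(4) · d(440/4) = 1 · 8 = 8
  d = 5: 𝟙(5) · d(440/5) = 1 · 8 = 8
  d = 8: 𝟙(8) · d(440/8) = 1 · 4 = 4
  d = 10: 𝟙(10) · d(440/10) = 1 · 6 = 6
  d = 11: 𝟙(11) · d(440/11) = 1 · 8 = 8
  d = 20: 𝟙(20) · d(440/20) = 1 · 4 = 4
  d = 22: 𝟙(22) · d(440/22) = 1 · 6 = 6
  d = 40: 𝟙(40) · d(440/40) = 1 · 2 = 2
  d = 44: 𝟙(44) · d(440/44) = 1 · 4 = 4
  d = 55: 𝟙(55) · d(440/55) = 1 · 4 = 4
  d = 88: 𝟙(88) · d(440/88) = 1 · 2 = 2
  d = 110: 𝟙(110) · d(440/110) = 1 · 3 = 3
  d = 220: 𝟙(220) · d(440/220) = 1 · 2 = 2
  d = 440: 𝟙(440) · d(440/440) = 1 · 1 = 1
Summing: (𝟙 * d)(440) = 16 + 12 + 8 + 8 + 4 + 6 + 8 + 4 + 6 + 2 + 4 + 4 + 2 + 3 + 2 + 1 = 90.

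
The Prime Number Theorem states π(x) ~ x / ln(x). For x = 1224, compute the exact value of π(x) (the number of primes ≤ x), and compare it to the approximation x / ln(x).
π(1224) = 200;  x/ln(x) ≈ 172.15;  relative error ≈ 13.92%.

Directly count primes up to 1224: π(1224) = 200. The PNT approximation gives 1224/ln(1224) ≈ 1224/7.10988 ≈ 172.15. Relative error (π(x) − x/ln(x)) / π(x) ≈ 13.92%; the approximation is known to undercount slightly (Li(x) is a better estimate).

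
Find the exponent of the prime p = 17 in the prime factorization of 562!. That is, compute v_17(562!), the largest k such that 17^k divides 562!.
v_17(562!) = 34

Legendre's formula: v_p(n!) = Σ_{k ≥ 1} ⌊n / p^k⌋. For p = 17, n = 562, the terms are:
  ⌊562/17^1⌋ = ⌊562/17⌋ = 33
  ⌊562/17^2⌋ = ⌊562/289⌋ = 1
(the next term ⌊562/17^3⌋ = 0, terminating the sum). Summing: v_17(562!) = 33 + 1 = 34.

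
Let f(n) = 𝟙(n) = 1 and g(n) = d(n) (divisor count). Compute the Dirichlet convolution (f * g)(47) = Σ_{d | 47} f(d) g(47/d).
(𝟙 * d)(47) = 3

Divisors of 47: [1, 47]. For each d | 47:
  d = 1: 𝟙(1) · d(47/1) = 1 · 2 = 2
  d = 47: 𝟙(47) · d(47/47) = 1 · 1 = 1
Summing: (𝟙 * d)(47) = 2 + 1 = 3.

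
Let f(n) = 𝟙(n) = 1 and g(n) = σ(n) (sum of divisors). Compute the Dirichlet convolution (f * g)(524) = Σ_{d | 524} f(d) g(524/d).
(𝟙 * σ)(524) = 1463

Divisors of 524: [1, 2, 4, 131, 262, 524]. For each d | 524:
  d = 1: 𝟙(1) · σ(524/1) = 1 · 924 = 924
  d = 2: 𝟙(2) · σ(524/2) = 1 · 396 = 396
  d = 4: 𝟙(4) · σ(524/4) = 1 · 132 = 132
  d = 131: 𝟙(131) · σ(524/131) = 1 · 7 = 7
  d = 262: 𝟙(262) · σ(524/262) = 1 · 3 = 3
  d = 524: 𝟙(524) · σ(524/524) = 1 · 1 = 1
Summing: (𝟙 * σ)(524) = 924 + 396 + 132 + 7 + 3 + 1 = 1463.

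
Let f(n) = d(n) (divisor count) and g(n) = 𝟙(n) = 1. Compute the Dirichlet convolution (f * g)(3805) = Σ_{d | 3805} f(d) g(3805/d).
(d * 𝟙)(3805) = 9

Divisors of 3805: [1, 5, 761, 3805]. For each d | 3805:
  d = 1: d(1) · 𝟙(3805/1) = 1 · 1 = 1
  d = 5: d(5) · 𝟙(3805/5) = 2 · 1 = 2
  d = 761: d(761) · 𝟙(3805/761) = 2 · 1 = 2
  d = 3805: d(3805) · 𝟙(3805/3805) = 4 · 1 = 4
Summing: (d * 𝟙)(3805) = 1 + 2 + 2 + 4 = 9.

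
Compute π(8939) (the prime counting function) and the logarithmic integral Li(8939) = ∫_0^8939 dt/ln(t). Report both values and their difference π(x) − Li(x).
π(8939) = 1111;  Li(8939) ≈ 1130.25;  π(x) − Li(x) ≈ -19.25.

Direct count of primes ≤ 8939 gives π(8939) = 1111. Numerical evaluation of the logarithmic integral gives Li(8939) ≈ 1130.25. The difference π(x) − Li(x) ≈ -19.25 is typically negative for small/moderate x (Li(x) overestimates), though Littlewood's theorem shows this sign changes infinitely often.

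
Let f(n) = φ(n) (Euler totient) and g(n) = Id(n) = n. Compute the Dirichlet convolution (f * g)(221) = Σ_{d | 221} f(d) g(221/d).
(φ * Id)(221) = 825

Divisors of 221: [1, 13, 17, 221]. For each d | 221:
  d = 1: φ(1) · Id(221/1) = 1 · 221 = 221
  d = 13: φ(13) · Id(221/13) = 12 · 17 = 204
  d = 17: φ(17) · Id(221/17) = 16 · 13 = 208
  d = 221: φ(221) · Id(221/221) = 192 · 1 = 192
Summing: (φ * Id)(221) = 221 + 204 + 208 + 192 = 825.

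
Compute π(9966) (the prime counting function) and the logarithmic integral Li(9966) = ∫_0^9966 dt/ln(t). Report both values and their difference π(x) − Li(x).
π(9966) = 1227;  Li(9966) ≈ 1242.45;  π(x) − Li(x) ≈ -15.45.

Direct count of primes ≤ 9966 gives π(9966) = 1227. Numerical evaluation of the logarithmic integral gives Li(9966) ≈ 1242.45. The difference π(x) − Li(x) ≈ -15.45 is typically negative for small/moderate x (Li(x) overestimates), though Littlewood's theorem shows this sign changes infinitely often.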